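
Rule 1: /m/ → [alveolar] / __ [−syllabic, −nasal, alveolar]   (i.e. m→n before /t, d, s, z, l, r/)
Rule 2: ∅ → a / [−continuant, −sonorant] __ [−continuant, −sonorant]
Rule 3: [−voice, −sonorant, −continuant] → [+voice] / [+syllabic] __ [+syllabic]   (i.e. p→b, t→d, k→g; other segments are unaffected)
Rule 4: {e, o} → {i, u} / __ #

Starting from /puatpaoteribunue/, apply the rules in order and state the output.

puadabaoderibunui

Rule 1 (nasal place assimilation): no segment meets the environment; /puatpaoteribunue/ is unchanged.
Rule 2 (stop-cluster a-epenthesis): /t/ and /p/ form a stop–stop cluster, so [a] is inserted between them. /puatpaoteribunue/ → puatapaoteribunue.
Rule 3 (intervocalic voicing): /t/ is a voiceless stop between vowels /a/ and /a/, so it voices to [d]. /p/ is a voiceless stop between vowels /a/ and /a/, so it voices to [b]. /t/ is a voiceless stop between vowels /o/ and /e/, so it voices to [d]. /puatapaoteribunue/ → puadabaoderibunue.
Rule 4 (final vowel raising): /e/ is a mid vowel in word-final position, so it raises to [i]. /puadabaoderibunue/ → puadabaoderibunui.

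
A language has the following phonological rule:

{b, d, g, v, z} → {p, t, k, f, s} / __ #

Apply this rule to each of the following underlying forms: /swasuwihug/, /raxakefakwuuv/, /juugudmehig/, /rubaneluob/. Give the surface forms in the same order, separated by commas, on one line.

swasuwihuk, raxakefakwuuf, juugudmehik, rubaneluop

/swasuwihug/: /g/ is a voiced obstruent in word-final position, so it devoices to [k]. → [swasuwihuk].
/raxakefakwuuv/: /v/ is a voiced obstruent in word-final position, so it devoices to [f]. → [raxakefakwuuf].
/juugudmehig/: /g/ is a voiced obstruent in word-final position, so it devoices to [k]. → [juugudmehik].
/rubaneluob/: /b/ is a voiced obstruent in word-final position, so it devoices to [p]. → [rubaneluop].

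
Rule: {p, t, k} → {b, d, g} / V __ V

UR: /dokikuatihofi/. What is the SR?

/k/ is a voiceless stop between vowels /o/ and /i/, so it voices to [g].
/k/ is a voiceless stop between vowels /i/ and /u/, so it voices to [g].
/t/ is a voiceless stop between vowels /a/ and /i/, so it voices to [d].
Surface form: [dogiguadihofi].

dogiguadihofi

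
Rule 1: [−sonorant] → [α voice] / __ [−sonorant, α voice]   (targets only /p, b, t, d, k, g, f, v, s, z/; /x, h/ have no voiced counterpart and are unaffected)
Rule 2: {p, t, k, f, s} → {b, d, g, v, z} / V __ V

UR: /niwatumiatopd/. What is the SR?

niwadumiadobd

Rule 1 (regressive voicing assimilation): /p/ precedes the voiced obstruent /d/, so it voices to [b] by assimilation. /niwatumiatopd/ → niwatumiatobd.
Rule 2 (intervocalic voicing): /t/ is a voiceless obstruent between vowels /a/ and /u/, so it voices to [d]. /t/ is a voiceless obstruent between vowels /a/ and /o/, so it voices to [d]. /niwatumiatobd/ → niwadumiadobd.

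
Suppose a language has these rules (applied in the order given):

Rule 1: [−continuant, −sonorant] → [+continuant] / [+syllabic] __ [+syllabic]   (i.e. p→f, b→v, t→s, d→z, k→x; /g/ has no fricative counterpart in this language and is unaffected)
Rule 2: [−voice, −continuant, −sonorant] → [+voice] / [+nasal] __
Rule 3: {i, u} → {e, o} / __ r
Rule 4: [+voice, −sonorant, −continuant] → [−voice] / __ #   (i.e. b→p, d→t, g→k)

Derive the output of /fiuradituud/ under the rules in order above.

Rule 1 (intervocalic spirantization): /d/ is a stop between vowels /a/ and /i/, so it spirantizes to the fricative [z]. /t/ is a stop between vowels /i/ and /u/, so it spirantizes to the fricative [s]. /fiuradituud/ → fiurazisuud.
Rule 2 (post-nasal voicing): no segment meets the environment; /fiurazisuud/ is unchanged.
Rule 3 (pre-rhotic lowering): /u/ is a high vowel immediately before /r/, so it lowers to [o]. /fiurazisuud/ → fiorazisuud.
Rule 4 (final devoicing): /d/ is a voiced stop in word-final position, so it devoices to [t]. /fiorazisuud/ → fiorazisuut.

fiorazisuut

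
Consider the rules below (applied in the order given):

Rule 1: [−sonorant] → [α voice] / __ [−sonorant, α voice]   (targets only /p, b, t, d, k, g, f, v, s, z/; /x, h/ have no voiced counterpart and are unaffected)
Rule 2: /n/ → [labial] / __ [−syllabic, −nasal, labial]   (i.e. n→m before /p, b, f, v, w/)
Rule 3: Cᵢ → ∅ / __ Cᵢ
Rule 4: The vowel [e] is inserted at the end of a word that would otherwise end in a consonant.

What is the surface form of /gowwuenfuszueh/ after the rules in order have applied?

gowuemfuzuehe

Rule 1 (regressive voicing assimilation): /s/ precedes the voiced obstruent /z/, so it voices to [z] by assimilation. /gowwuenfuszueh/ → gowwuenfuzzueh.
Rule 2 (nasal place assimilation): /n/ precedes the labial consonant /f/, so it assimilates in place to [m]. /gowwuenfuzzueh/ → gowwuemfuzzueh.
Rule 3 (degemination): /ww/ is a geminate; the first /w/ deletes. /zz/ is a geminate; the first /z/ deletes. /gowwuemfuzzueh/ → gowuemfuzueh.
Rule 4 (final e-epenthesis): the form ends in the consonant /h/, so [e] is inserted word-finally. /gowuemfuzueh/ → gowuemfuzuehe.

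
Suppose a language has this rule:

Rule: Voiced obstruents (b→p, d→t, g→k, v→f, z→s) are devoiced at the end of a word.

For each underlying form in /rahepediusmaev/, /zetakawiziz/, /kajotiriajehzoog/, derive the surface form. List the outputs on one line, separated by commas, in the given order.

rahepediusmaef, zetakawizis, kajotiriajehzook

/rahepediusmaev/: /v/ is a voiced obstruent in word-final position, so it devoices to [f]. → [rahepediusmaef].
/zetakawiziz/: /z/ is a voiced obstruent in word-final position, so it devoices to [s]. → [zetakawizis].
/kajotiriajehzoog/: /g/ is a voiced obstruent in word-final position, so it devoices to [k]. → [kajotiriajehzook].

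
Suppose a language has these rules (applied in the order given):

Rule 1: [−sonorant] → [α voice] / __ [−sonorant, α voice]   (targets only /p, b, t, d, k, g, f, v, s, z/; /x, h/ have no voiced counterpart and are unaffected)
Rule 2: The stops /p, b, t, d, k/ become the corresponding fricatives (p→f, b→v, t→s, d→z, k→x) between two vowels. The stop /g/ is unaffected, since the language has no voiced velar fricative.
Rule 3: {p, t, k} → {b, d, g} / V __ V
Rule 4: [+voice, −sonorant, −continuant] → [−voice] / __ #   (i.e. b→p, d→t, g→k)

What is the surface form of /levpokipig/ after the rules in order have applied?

lefpoxifik

Rule 1 (regressive voicing assimilation): /v/ precedes the voiceless obstruent /p/, so it devoices to [f] by assimilation. /levpokipig/ → lefpokipig.
Rule 2 (intervocalic spirantization): /k/ is a stop between vowels /o/ and /i/, so it spirantizes to the fricative [x]. /p/ is a stop between vowels /i/ and /i/, so it spirantizes to the fricative [f]. /lefpokipig/ → lefpoxifig.
Rule 3 (intervocalic voicing): no segment meets the environment; /lefpoxifig/ is unchanged.
Rule 4 (final devoicing): /g/ is a voiced stop in word-final position, so it devoices to [k]. /lefpoxifig/ → lefpoxifik.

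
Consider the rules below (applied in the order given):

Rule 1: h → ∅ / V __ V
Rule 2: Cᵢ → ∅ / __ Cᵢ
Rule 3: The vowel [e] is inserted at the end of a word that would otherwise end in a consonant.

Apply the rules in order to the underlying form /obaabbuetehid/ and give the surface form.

obaabueteide

Rule 1 (intervocalic h-deletion): /h/ occurs between vowels /e/ and /i/, so it deletes. /obaabbuetehid/ → obaabbueteid.
Rule 2 (degemination): /bb/ is a geminate; the first /b/ deletes. /obaabbueteid/ → obaabueteid.
Rule 3 (final e-epenthesis): the form ends in the consonant /d/, so [e] is inserted word-finally. /obaabueteid/ → obaabueteide.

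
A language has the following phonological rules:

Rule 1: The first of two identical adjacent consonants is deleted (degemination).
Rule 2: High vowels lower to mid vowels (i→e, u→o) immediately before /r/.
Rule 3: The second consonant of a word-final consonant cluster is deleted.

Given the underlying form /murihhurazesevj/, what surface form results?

Rule 1 (degemination): /hh/ is a geminate; the first /h/ deletes. /murihhurazesevj/ → murihurazesevj.
Rule 2 (pre-rhotic lowering): /u/ is a high vowel immediately before /r/, so it lowers to [o]. /u/ is a high vowel immediately before /r/, so it lowers to [o]. /murihurazesevj/ → morihorazesevj.
Rule 3 (final cluster simplification): /j/ is the second consonant of a word-final cluster /vj/, so it deletes. /morihorazesevj/ → morihorazesev.

morihorazesev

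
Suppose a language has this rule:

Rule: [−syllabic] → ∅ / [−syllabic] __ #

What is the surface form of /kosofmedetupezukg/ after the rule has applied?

kosofmedetupezuk

/g/ is the second consonant of a word-final cluster /kg/, so it deletes.
The other instances of /k/, /s/, /f/, /m/, /d/, /t/, /p/, /z/ do not occur in the required environment and remain unchanged.
Surface form: [kosofmedetupezuk].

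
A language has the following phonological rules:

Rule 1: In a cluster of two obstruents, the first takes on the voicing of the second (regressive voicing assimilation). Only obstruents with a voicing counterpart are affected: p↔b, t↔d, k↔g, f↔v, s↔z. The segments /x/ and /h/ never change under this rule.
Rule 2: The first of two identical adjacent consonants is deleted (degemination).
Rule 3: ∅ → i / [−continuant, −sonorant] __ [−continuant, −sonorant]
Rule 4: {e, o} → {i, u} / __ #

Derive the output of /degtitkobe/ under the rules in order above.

Rule 1 (regressive voicing assimilation): /g/ precedes the voiceless obstruent /t/, so it devoices to [k] by assimilation. /degtitkobe/ → dektitkobe.
Rule 2 (degemination): no segment meets the environment; /dektitkobe/ is unchanged.
Rule 3 (stop-cluster i-epenthesis): /k/ and /t/ form a stop–stop cluster, so [i] is inserted between them. /t/ and /k/ form a stop–stop cluster, so [i] is inserted between them. /dektitkobe/ → dekititikobe.
Rule 4 (final vowel raising): /e/ is a mid vowel in word-final position, so it raises to [i]. /dekititikobe/ → dekititikobi.

dekititikobi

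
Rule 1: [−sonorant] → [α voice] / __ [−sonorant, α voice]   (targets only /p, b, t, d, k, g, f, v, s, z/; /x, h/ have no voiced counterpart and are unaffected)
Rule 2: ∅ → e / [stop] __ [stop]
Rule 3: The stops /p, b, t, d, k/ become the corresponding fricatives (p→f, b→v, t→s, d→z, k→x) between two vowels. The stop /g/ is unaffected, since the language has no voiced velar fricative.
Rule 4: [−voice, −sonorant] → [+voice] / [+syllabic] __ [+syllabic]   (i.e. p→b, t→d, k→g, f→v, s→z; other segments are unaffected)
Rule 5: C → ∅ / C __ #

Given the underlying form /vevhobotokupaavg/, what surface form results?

Rule 1 (regressive voicing assimilation): /v/ precedes the voiceless obstruent /h/, so it devoices to [f] by assimilation. /vevhobotokupaavg/ → vefhobotokupaavg.
Rule 2 (stop-cluster e-epenthesis): no segment meets the environment; /vefhobotokupaavg/ is unchanged.
Rule 3 (intervocalic spirantization): /b/ is a stop between vowels /o/ and /o/, so it spirantizes to the fricative [v]. /t/ is a stop between vowels /o/ and /o/, so it spirantizes to the fricative [s]. /k/ is a stop between vowels /o/ and /u/, so it spirantizes to the fricative [x]. /p/ is a stop between vowels /u/ and /a/, so it spirantizes to the fricative [f]. /vefhobotokupaavg/ → vefhovosoxufaavg.
Rule 4 (intervocalic voicing): /s/ is a voiceless obstruent between vowels /o/ and /o/, so it voices to [z]. /f/ is a voiceless obstruent between vowels /u/ and /a/, so it voices to [v]. /vefhovosoxufaavg/ → vefhovozoxuvaavg.
Rule 5 (final cluster simplification): /g/ is the second consonant of a word-final cluster /vg/, so it deletes. /vefhovozoxuvaavg/ → vefhovozoxuvaav.

vefhovozoxuvaav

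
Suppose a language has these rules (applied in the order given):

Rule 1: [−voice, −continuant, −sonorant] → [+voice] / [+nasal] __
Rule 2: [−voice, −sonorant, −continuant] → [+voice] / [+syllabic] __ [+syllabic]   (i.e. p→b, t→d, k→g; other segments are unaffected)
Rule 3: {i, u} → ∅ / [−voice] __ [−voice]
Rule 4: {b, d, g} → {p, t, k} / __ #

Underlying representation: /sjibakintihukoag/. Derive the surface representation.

sjibagindihugoak

Rule 1 (post-nasal voicing): /t/ is a voiceless stop immediately after the nasal /n/, so it voices to [d]. /sjibakintihukoag/ → sjibakindihukoag.
Rule 2 (intervocalic voicing): /k/ is a voiceless stop between vowels /a/ and /i/, so it voices to [g]. /k/ is a voiceless stop between vowels /u/ and /o/, so it voices to [g]. /sjibakindihukoag/ → sjibagindihugoag.
Rule 3 (high vowel syncope): no segment meets the environment; /sjibagindihugoag/ is unchanged.
Rule 4 (final devoicing): /g/ is a voiced stop in word-final position, so it devoices to [k]. /sjibagindihugoag/ → sjibagindihugoak.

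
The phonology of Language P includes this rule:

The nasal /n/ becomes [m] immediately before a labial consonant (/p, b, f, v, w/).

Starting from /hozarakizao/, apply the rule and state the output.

hozarakizao

No segment of /hozarakizao/ meets the structural description of the rule, so the form surfaces unchanged.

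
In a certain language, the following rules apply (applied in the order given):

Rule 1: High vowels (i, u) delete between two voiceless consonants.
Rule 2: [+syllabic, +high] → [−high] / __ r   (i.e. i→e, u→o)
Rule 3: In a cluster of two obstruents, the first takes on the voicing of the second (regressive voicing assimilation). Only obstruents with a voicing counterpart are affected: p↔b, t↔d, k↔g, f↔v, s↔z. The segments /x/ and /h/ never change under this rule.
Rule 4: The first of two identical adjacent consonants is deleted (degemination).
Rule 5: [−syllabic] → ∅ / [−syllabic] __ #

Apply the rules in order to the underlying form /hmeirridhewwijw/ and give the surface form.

hmeerithewij

Rule 1 (high vowel syncope): no segment meets the environment; /hmeirridhewwijw/ is unchanged.
Rule 2 (pre-rhotic lowering): /i/ is a high vowel immediately before /r/, so it lowers to [e]. /hmeirridhewwijw/ → hmeerridhewwijw.
Rule 3 (regressive voicing assimilation): /d/ precedes the voiceless obstruent /h/, so it devoices to [t] by assimilation. /hmeerridhewwijw/ → hmeerrithewwijw.
Rule 4 (degemination): /rr/ is a geminate; the first /r/ deletes. /ww/ is a geminate; the first /w/ deletes. /hmeerrithewwijw/ → hmeerithewijw.
Rule 5 (final cluster simplification): /w/ is the second consonant of a word-final cluster /jw/, so it deletes. /hmeerithewijw/ → hmeerithewij.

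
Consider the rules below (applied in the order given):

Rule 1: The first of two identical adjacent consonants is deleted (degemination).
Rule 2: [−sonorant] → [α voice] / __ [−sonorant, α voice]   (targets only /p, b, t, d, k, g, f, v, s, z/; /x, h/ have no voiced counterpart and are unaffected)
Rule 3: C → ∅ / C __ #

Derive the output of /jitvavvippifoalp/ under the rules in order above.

jidvavipifoal

Rule 1 (degemination): /vv/ is a geminate; the first /v/ deletes. /pp/ is a geminate; the first /p/ deletes. /jitvavvippifoalp/ → jitvavipifoalp.
Rule 2 (regressive voicing assimilation): /t/ precedes the voiced obstruent /v/, so it voices to [d] by assimilation. /jitvavipifoalp/ → jidvavipifoalp.
Rule 3 (final cluster simplification): /p/ is the second consonant of a word-final cluster /lp/, so it deletes. /jidvavipifoalp/ → jidvavipifoal.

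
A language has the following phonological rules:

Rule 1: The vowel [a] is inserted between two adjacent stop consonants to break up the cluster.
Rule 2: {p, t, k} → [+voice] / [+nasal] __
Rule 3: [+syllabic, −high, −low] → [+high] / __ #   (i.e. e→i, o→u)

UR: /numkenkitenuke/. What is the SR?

Rule 1 (stop-cluster a-epenthesis): no segment meets the environment; /numkenkitenuke/ is unchanged.
Rule 2 (post-nasal voicing): /k/ is a voiceless stop immediately after the nasal /m/, so it voices to [g]. /k/ is a voiceless stop immediately after the nasal /n/, so it voices to [g]. /numkenkitenuke/ → numgengitenuke.
Rule 3 (final vowel raising): /e/ is a mid vowel in word-final position, so it raises to [i]. /numgengitenuke/ → numgengitenuki.

numgengitenuki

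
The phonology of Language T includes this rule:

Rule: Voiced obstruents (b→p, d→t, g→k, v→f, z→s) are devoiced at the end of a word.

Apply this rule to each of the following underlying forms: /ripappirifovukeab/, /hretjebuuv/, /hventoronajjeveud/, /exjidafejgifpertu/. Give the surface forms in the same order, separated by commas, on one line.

/ripappirifovukeab/: /b/ is a voiced obstruent in word-final position, so it devoices to [p]. → [ripappirifovukeap].
/hretjebuuv/: /v/ is a voiced obstruent in word-final position, so it devoices to [f]. → [hretjebuuf].
/hventoronajjeveud/: /d/ is a voiced obstruent in word-final position, so it devoices to [t]. → [hventoronajjeveut].
/exjidafejgifpertu/: the rule's environment is not met; surfaces unchanged as [exjidafejgifpertu].

ripappirifovukeap, hretjebuuf, hventoronajjeveut, exjidafejgifpertu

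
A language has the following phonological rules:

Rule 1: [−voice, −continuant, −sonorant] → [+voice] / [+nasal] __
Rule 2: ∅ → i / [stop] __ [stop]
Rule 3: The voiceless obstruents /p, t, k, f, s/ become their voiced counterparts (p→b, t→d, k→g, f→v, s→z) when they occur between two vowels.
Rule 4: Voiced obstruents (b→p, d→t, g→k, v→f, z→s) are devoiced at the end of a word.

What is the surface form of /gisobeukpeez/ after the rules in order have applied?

gizobeugibees

Rule 1 (post-nasal voicing): no segment meets the environment; /gisobeukpeez/ is unchanged.
Rule 2 (stop-cluster i-epenthesis): /k/ and /p/ form a stop–stop cluster, so [i] is inserted between them. /gisobeukpeez/ → gisobeukipeez.
Rule 3 (intervocalic voicing): /s/ is a voiceless obstruent between vowels /i/ and /o/, so it voices to [z]. /k/ is a voiceless obstruent between vowels /u/ and /i/, so it voices to [g]. /p/ is a voiceless obstruent between vowels /i/ and /e/, so it voices to [b]. /gisobeukipeez/ → gizobeugibeez.
Rule 4 (final devoicing): /z/ is a voiced obstruent in word-final position, so it devoices to [s]. /gizobeugibeez/ → gizobeugibees.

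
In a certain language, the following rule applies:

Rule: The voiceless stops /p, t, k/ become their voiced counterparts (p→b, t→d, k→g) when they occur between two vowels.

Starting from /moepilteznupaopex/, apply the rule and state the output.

/p/ is a voiceless stop between vowels /e/ and /i/, so it voices to [b].
/p/ is a voiceless stop between vowels /u/ and /a/, so it voices to [b].
/p/ is a voiceless stop between vowels /o/ and /e/, so it voices to [b].
The other instance of /t/ does not occur in the required environment and remains unchanged.
Surface form: [moebilteznubaobex].

moebilteznubaobex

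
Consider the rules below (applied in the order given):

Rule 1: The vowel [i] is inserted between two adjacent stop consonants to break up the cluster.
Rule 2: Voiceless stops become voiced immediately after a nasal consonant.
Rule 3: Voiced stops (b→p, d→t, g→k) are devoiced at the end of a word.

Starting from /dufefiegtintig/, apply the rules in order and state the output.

Rule 1 (stop-cluster i-epenthesis): /g/ and /t/ form a stop–stop cluster, so [i] is inserted between them. /dufefiegtintig/ → dufefiegitintig.
Rule 2 (post-nasal voicing): /t/ is a voiceless stop immediately after the nasal /n/, so it voices to [d]. /dufefiegitintig/ → dufefiegitindig.
Rule 3 (final devoicing): /g/ is a voiced stop in word-final position, so it devoices to [k]. /dufefiegitindig/ → dufefiegitindik.

dufefiegitindik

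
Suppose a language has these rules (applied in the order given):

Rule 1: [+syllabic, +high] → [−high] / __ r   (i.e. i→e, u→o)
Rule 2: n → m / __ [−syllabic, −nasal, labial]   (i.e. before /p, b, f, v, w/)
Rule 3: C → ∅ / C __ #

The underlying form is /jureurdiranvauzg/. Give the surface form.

joreorderamvauz

Rule 1 (pre-rhotic lowering): /u/ is a high vowel immediately before /r/, so it lowers to [o]. /u/ is a high vowel immediately before /r/, so it lowers to [o]. /i/ is a high vowel immediately before /r/, so it lowers to [e]. /jureurdiranvauzg/ → joreorderanvauzg.
Rule 2 (nasal place assimilation): /n/ precedes the labial consonant /v/, so it assimilates in place to [m]. /joreorderanvauzg/ → joreorderamvauzg.
Rule 3 (final cluster simplification): /g/ is the second consonant of a word-final cluster /zg/, so it deletes. /joreorderamvauzg/ → joreorderamvauz.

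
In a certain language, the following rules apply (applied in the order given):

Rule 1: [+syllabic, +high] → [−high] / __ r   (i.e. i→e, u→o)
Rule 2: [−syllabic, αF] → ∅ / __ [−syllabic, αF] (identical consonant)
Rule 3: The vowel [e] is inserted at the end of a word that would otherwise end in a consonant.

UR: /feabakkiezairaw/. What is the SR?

Rule 1 (pre-rhotic lowering): /i/ is a high vowel immediately before /r/, so it lowers to [e]. /feabakkiezairaw/ → feabakkiezaeraw.
Rule 2 (degemination): /kk/ is a geminate; the first /k/ deletes. /feabakkiezaeraw/ → feabakiezaeraw.
Rule 3 (final e-epenthesis): the form ends in the consonant /w/, so [e] is inserted word-finally. /feabakiezaeraw/ → feabakiezaerawe.

feabakiezaerawe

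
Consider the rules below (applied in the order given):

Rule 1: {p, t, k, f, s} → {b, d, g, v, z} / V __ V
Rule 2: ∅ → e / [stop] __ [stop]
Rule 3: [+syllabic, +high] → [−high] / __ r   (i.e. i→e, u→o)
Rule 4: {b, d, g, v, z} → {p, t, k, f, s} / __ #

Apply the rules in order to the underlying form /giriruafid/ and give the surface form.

Rule 1 (intervocalic voicing): /f/ is a voiceless obstruent between vowels /a/ and /i/, so it voices to [v]. /giriruafid/ → giriruavid.
Rule 2 (stop-cluster e-epenthesis): no segment meets the environment; /giriruavid/ is unchanged.
Rule 3 (pre-rhotic lowering): /i/ is a high vowel immediately before /r/, so it lowers to [e]. /i/ is a high vowel immediately before /r/, so it lowers to [e]. /giriruavid/ → gereruavid.
Rule 4 (final devoicing): /d/ is a voiced obstruent in word-final position, so it devoices to [t]. /gereruavid/ → gereruavit.

gereruavit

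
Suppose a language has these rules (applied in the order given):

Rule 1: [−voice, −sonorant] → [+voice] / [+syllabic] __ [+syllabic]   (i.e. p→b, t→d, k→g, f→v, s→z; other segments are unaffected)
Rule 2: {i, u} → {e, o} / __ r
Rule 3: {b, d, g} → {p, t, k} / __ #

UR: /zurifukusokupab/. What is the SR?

zorivuguzogubap

Rule 1 (intervocalic voicing): /f/ is a voiceless obstruent between vowels /i/ and /u/, so it voices to [v]. /k/ is a voiceless obstruent between vowels /u/ and /u/, so it voices to [g]. /s/ is a voiceless obstruent between vowels /u/ and /o/, so it voices to [z]. /k/ is a voiceless obstruent between vowels /o/ and /u/, so it voices to [g]. /p/ is a voiceless obstruent between vowels /u/ and /a/, so it voices to [b]. /zurifukusokupab/ → zurivuguzogubab.
Rule 2 (pre-rhotic lowering): /u/ is a high vowel immediately before /r/, so it lowers to [o]. /zurivuguzogubab/ → zorivuguzogubab.
Rule 3 (final devoicing): /b/ is a voiced stop in word-final position, so it devoices to [p]. /zorivuguzogubab/ → zorivuguzogubap.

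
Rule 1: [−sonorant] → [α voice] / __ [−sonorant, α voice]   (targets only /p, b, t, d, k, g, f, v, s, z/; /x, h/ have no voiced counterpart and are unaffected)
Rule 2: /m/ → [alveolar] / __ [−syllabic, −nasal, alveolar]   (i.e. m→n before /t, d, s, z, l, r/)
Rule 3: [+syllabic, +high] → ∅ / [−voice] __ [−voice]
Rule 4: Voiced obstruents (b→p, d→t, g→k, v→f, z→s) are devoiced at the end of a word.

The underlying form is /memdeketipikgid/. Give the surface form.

mendeketpiggit

Rule 1 (regressive voicing assimilation): /k/ precedes the voiced obstruent /g/, so it voices to [g] by assimilation. /memdeketipikgid/ → memdeketipiggid.
Rule 2 (nasal place assimilation): /m/ precedes the alveolar consonant /d/, so it assimilates in place to [n]. /memdeketipiggid/ → mendeketipiggid.
Rule 3 (high vowel syncope): /i/ is a high vowel flanked by voiceless consonants /t/ and /p/, so it deletes. /mendeketipiggid/ → mendeketpiggid.
Rule 4 (final devoicing): /d/ is a voiced obstruent in word-final position, so it devoices to [t]. /mendeketpiggid/ → mendeketpiggit.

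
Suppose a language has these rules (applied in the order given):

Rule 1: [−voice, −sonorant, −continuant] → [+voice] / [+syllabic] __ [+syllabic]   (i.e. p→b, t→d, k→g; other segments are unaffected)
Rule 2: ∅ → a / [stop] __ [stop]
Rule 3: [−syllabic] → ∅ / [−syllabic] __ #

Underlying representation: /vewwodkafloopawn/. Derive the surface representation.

vewwodakafloobaw

Rule 1 (intervocalic voicing): /p/ is a voiceless stop between vowels /o/ and /a/, so it voices to [b]. /vewwodkafloopawn/ → vewwodkafloobawn.
Rule 2 (stop-cluster a-epenthesis): /d/ and /k/ form a stop–stop cluster, so [a] is inserted between them. /vewwodkafloobawn/ → vewwodakafloobawn.
Rule 3 (final cluster simplification): /n/ is the second consonant of a word-final cluster /wn/, so it deletes. /vewwodakafloobawn/ → vewwodakafloobaw.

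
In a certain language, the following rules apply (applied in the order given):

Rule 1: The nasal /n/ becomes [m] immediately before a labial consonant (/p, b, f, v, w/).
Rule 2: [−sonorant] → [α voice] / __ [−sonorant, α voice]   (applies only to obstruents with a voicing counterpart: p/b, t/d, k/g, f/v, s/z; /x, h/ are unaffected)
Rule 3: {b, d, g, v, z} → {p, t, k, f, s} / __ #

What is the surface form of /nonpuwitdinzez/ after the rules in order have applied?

Rule 1 (nasal place assimilation): /n/ precedes the labial consonant /p/, so it assimilates in place to [m]. /nonpuwitdinzez/ → nompuwitdinzez.
Rule 2 (regressive voicing assimilation): /t/ precedes the voiced obstruent /d/, so it voices to [d] by assimilation. /nompuwitdinzez/ → nompuwiddinzez.
Rule 3 (final devoicing): /z/ is a voiced obstruent in word-final position, so it devoices to [s]. /nompuwiddinzez/ → nompuwiddinzes.

nompuwiddinzes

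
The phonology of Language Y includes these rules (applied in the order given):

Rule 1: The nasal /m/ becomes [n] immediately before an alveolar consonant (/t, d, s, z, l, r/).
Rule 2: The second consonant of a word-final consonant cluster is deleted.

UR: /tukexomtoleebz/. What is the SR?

Rule 1 (nasal place assimilation): /m/ precedes the alveolar consonant /t/, so it assimilates in place to [n]. /tukexomtoleebz/ → tukexontoleebz.
Rule 2 (final cluster simplification): /z/ is the second consonant of a word-final cluster /bz/, so it deletes. /tukexontoleebz/ → tukexontoleeb.

tukexontoleeb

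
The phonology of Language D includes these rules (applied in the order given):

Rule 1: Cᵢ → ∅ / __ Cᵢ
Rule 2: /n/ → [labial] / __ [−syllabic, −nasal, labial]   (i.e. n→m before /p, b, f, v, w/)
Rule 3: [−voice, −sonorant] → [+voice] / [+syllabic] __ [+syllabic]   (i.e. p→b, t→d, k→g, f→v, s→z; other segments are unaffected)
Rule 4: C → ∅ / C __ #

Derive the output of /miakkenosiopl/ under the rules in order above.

Rule 1 (degemination): /kk/ is a geminate; the first /k/ deletes. /miakkenosiopl/ → miakenosiopl.
Rule 2 (nasal place assimilation): no segment meets the environment; /miakenosiopl/ is unchanged.
Rule 3 (intervocalic voicing): /k/ is a voiceless obstruent between vowels /a/ and /e/, so it voices to [g]. /s/ is a voiceless obstruent between vowels /o/ and /i/, so it voices to [z]. /miakenosiopl/ → miagenoziopl.
Rule 4 (final cluster simplification): /l/ is the second consonant of a word-final cluster /pl/, so it deletes. /miagenoziopl/ → miagenoziop.

miagenoziop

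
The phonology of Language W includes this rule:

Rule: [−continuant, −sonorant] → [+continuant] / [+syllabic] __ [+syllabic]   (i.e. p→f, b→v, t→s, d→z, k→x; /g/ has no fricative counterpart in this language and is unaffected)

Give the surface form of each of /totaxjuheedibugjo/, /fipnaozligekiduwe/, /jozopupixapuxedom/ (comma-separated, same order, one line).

tosaxjuheezivugjo, fipnaozligexizuwe, jozofufixafuxezom

/totaxjuheedibugjo/: /t/ is a stop between vowels /o/ and /a/, so it spirantizes to the fricative [s]. /d/ is a stop between vowels /e/ and /i/, so it spirantizes to the fricative [z]. /b/ is a stop between vowels /i/ and /u/, so it spirantizes to the fricative [v]. → [tosaxjuheezivugjo].
/fipnaozligekiduwe/: /k/ is a stop between vowels /e/ and /i/, so it spirantizes to the fricative [x]. /d/ is a stop between vowels /i/ and /u/, so it spirantizes to the fricative [z]. → [fipnaozligexizuwe].
/jozopupixapuxedom/: /p/ is a stop between vowels /o/ and /u/, so it spirantizes to the fricative [f]. /p/ is a stop between vowels /u/ and /i/, so it spirantizes to the fricative [f]. /p/ is a stop between vowels /a/ and /u/, so it spirantizes to the fricative [f]. /d/ is a stop between vowels /e/ and /o/, so it spirantizes to the fricative [z]. → [jozofufixafuxezom].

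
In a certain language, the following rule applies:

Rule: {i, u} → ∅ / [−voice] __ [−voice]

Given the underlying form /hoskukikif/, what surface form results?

hoskkkf

/u/ is a high vowel flanked by voiceless consonants /k/ and /k/, so it deletes.
/i/ is a high vowel flanked by voiceless consonants /k/ and /k/, so it deletes.
/i/ is a high vowel flanked by voiceless consonants /k/ and /f/, so it deletes.
Surface form: [hoskkkf].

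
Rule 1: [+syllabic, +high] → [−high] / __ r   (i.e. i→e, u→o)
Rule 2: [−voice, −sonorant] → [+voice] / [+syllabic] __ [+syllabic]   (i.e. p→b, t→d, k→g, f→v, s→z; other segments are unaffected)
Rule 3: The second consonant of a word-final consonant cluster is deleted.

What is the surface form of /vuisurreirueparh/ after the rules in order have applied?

Rule 1 (pre-rhotic lowering): /u/ is a high vowel immediately before /r/, so it lowers to [o]. /i/ is a high vowel immediately before /r/, so it lowers to [e]. /vuisurreirueparh/ → vuisorreerueparh.
Rule 2 (intervocalic voicing): /s/ is a voiceless obstruent between vowels /i/ and /o/, so it voices to [z]. /p/ is a voiceless obstruent between vowels /e/ and /a/, so it voices to [b]. /vuisorreerueparh/ → vuizorreeruebarh.
Rule 3 (final cluster simplification): /h/ is the second consonant of a word-final cluster /rh/, so it deletes. /vuizorreeruebarh/ → vuizorreeruebar.

vuizorreeruebar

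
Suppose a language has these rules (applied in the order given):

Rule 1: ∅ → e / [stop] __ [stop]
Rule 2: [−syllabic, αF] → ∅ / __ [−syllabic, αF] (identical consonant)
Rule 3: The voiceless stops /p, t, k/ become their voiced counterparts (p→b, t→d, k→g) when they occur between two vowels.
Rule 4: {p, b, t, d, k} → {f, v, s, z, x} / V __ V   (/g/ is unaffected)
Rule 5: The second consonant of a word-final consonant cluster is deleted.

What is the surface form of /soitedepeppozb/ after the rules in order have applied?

soizezevevevoz

Rule 1 (stop-cluster e-epenthesis): /p/ and /p/ form a stop–stop cluster, so [e] is inserted between them. /soitedepeppozb/ → soitedepepepozb.
Rule 2 (degemination): no segment meets the environment; /soitedepepepozb/ is unchanged.
Rule 3 (intervocalic voicing): /t/ is a voiceless stop between vowels /i/ and /e/, so it voices to [d]. /p/ is a voiceless stop between vowels /e/ and /e/, so it voices to [b]. /p/ is a voiceless stop between vowels /e/ and /e/, so it voices to [b]. /p/ is a voiceless stop between vowels /e/ and /o/, so it voices to [b]. /soitedepepepozb/ → soidedebebebozb.
Rule 4 (intervocalic spirantization): /d/ is a stop between vowels /i/ and /e/, so it spirantizes to the fricative [z]. /d/ is a stop between vowels /e/ and /e/, so it spirantizes to the fricative [z]. /b/ is a stop between vowels /e/ and /e/, so it spirantizes to the fricative [v]. /b/ is a stop between vowels /e/ and /e/, so it spirantizes to the fricative [v]. /b/ is a stop between vowels /e/ and /o/, so it spirantizes to the fricative [v]. /soidedebebebozb/ → soizezevevevozb.
Rule 5 (final cluster simplification): /b/ is the second consonant of a word-final cluster /zb/, so it deletes. /soizezevevevozb/ → soizezevevevoz.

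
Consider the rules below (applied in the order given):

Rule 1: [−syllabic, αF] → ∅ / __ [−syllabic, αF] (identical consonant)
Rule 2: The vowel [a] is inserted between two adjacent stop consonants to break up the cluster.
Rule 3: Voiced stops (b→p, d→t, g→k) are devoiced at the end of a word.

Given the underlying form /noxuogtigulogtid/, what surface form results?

Rule 1 (degemination): no segment meets the environment; /noxuogtigulogtid/ is unchanged.
Rule 2 (stop-cluster a-epenthesis): /g/ and /t/ form a stop–stop cluster, so [a] is inserted between them. /g/ and /t/ form a stop–stop cluster, so [a] is inserted between them. /noxuogtigulogtid/ → noxuogatigulogatid.
Rule 3 (final devoicing): /d/ is a voiced stop in word-final position, so it devoices to [t]. /noxuogatigulogatid/ → noxuogatigulogatit.

noxuogatigulogatit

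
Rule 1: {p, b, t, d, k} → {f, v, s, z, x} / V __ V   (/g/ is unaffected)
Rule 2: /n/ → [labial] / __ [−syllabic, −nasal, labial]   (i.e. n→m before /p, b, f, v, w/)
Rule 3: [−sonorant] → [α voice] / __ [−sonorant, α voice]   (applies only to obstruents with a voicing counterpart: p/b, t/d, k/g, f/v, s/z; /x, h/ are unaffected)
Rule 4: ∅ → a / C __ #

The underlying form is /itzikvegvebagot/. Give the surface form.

idzigvegvevagota

Rule 1 (intervocalic spirantization): /b/ is a stop between vowels /e/ and /a/, so it spirantizes to the fricative [v]. /itzikvegvebagot/ → itzikvegvevagot.
Rule 2 (nasal place assimilation): no segment meets the environment; /itzikvegvevagot/ is unchanged.
Rule 3 (regressive voicing assimilation): /t/ precedes the voiced obstruent /z/, so it voices to [d] by assimilation. /k/ precedes the voiced obstruent /v/, so it voices to [g] by assimilation. /itzikvegvevagot/ → idzigvegvevagot.
Rule 4 (final a-epenthesis): the form ends in the consonant /t/, so [a] is inserted word-finally. /idzigvegvevagot/ → idzigvegvevagota.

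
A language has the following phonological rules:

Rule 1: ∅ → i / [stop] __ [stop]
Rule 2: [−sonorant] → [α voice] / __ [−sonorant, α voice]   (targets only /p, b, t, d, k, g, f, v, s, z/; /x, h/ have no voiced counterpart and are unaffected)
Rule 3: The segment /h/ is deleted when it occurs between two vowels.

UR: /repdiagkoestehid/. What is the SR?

repidiagikoesteid

Rule 1 (stop-cluster i-epenthesis): /p/ and /d/ form a stop–stop cluster, so [i] is inserted between them. /g/ and /k/ form a stop–stop cluster, so [i] is inserted between them. /repdiagkoestehid/ → repidiagikoestehid.
Rule 2 (regressive voicing assimilation): no segment meets the environment; /repidiagikoestehid/ is unchanged.
Rule 3 (intervocalic h-deletion): /h/ occurs between vowels /e/ and /i/, so it deletes. /repidiagikoestehid/ → repidiagikoesteid.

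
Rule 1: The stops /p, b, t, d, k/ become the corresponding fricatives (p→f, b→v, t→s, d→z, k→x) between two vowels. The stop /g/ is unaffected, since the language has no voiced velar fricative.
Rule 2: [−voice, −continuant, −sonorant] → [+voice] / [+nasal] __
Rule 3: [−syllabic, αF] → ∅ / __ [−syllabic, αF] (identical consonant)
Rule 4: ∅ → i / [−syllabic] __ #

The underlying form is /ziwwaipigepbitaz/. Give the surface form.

Rule 1 (intervocalic spirantization): /p/ is a stop between vowels /i/ and /i/, so it spirantizes to the fricative [f]. /t/ is a stop between vowels /i/ and /a/, so it spirantizes to the fricative [s]. /ziwwaipigepbitaz/ → ziwwaifigepbisaz.
Rule 2 (post-nasal voicing): no segment meets the environment; /ziwwaifigepbisaz/ is unchanged.
Rule 3 (degemination): /ww/ is a geminate; the first /w/ deletes. /ziwwaifigepbisaz/ → ziwaifigepbisaz.
Rule 4 (final i-epenthesis): the form ends in the consonant /z/, so [i] is inserted word-finally. /ziwaifigepbisaz/ → ziwaifigepbisazi.

ziwaifigepbisazi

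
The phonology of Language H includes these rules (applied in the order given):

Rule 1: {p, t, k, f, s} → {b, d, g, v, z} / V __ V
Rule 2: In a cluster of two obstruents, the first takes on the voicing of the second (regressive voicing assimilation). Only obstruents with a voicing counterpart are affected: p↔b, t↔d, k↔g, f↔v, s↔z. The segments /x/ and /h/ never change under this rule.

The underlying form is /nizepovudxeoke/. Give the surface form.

nizebovutxeoge

Rule 1 (intervocalic voicing): /p/ is a voiceless obstruent between vowels /e/ and /o/, so it voices to [b]. /k/ is a voiceless obstruent between vowels /o/ and /e/, so it voices to [g]. /nizepovudxeoke/ → nizebovudxeoge.
Rule 2 (regressive voicing assimilation): /d/ precedes the voiceless obstruent /x/, so it devoices to [t] by assimilation. /nizebovudxeoge/ → nizebovutxeoge.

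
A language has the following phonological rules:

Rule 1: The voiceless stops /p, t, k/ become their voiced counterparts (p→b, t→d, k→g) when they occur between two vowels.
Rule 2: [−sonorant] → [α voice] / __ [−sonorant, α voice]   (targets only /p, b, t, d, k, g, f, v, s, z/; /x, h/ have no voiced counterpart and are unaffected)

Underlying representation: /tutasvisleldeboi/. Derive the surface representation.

Rule 1 (intervocalic voicing): /t/ is a voiceless stop between vowels /u/ and /a/, so it voices to [d]. /tutasvisleldeboi/ → tudasvisleldeboi.
Rule 2 (regressive voicing assimilation): /s/ precedes the voiced obstruent /v/, so it voices to [z] by assimilation. /tudasvisleldeboi/ → tudazvisleldeboi.

tudazvisleldeboi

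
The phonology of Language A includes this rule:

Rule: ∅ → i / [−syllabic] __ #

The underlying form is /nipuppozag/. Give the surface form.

nipuppozagi

the form ends in the consonant /g/, so [i] is inserted word-finally.
Surface form: [nipuppozagi].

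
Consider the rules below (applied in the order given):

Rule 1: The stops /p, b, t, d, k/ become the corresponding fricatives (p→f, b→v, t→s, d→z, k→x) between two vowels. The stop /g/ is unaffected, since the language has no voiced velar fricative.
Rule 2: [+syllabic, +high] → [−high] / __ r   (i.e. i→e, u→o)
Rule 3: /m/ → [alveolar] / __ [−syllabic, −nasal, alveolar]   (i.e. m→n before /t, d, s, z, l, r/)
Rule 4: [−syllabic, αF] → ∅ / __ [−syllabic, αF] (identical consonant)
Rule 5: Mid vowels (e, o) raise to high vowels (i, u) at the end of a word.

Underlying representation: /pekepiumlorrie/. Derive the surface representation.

Rule 1 (intervocalic spirantization): /k/ is a stop between vowels /e/ and /e/, so it spirantizes to the fricative [x]. /p/ is a stop between vowels /e/ and /i/, so it spirantizes to the fricative [f]. /pekepiumlorrie/ → pexefiumlorrie.
Rule 2 (pre-rhotic lowering): no segment meets the environment; /pexefiumlorrie/ is unchanged.
Rule 3 (nasal place assimilation): /m/ precedes the alveolar consonant /l/, so it assimilates in place to [n]. /pexefiumlorrie/ → pexefiunlorrie.
Rule 4 (degemination): /rr/ is a geminate; the first /r/ deletes. /pexefiunlorrie/ → pexefiunlorie.
Rule 5 (final vowel raising): /e/ is a mid vowel in word-final position, so it raises to [i]. /pexefiunlorie/ → pexefiunlorii.

pexefiunlorii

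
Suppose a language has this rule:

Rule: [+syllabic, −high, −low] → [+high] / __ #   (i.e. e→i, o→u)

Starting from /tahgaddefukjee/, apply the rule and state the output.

tahgaddefukjei

/e/ is a mid vowel in word-final position, so it raises to [i].
The other instances of /e/ do not occur in the required environment and remain unchanged.
Surface form: [tahgaddefukjei].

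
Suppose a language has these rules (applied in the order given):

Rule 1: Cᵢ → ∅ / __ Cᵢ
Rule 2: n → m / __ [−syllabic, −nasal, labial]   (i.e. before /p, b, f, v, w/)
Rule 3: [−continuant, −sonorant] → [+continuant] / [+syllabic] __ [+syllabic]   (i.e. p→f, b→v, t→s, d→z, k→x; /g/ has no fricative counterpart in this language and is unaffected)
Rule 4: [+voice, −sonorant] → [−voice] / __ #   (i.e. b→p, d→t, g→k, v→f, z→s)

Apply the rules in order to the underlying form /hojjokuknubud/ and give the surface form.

Rule 1 (degemination): /jj/ is a geminate; the first /j/ deletes. /hojjokuknubud/ → hojokuknubud.
Rule 2 (nasal place assimilation): no segment meets the environment; /hojokuknubud/ is unchanged.
Rule 3 (intervocalic spirantization): /k/ is a stop between vowels /o/ and /u/, so it spirantizes to the fricative [x]. /b/ is a stop between vowels /u/ and /u/, so it spirantizes to the fricative [v]. /hojokuknubud/ → hojoxuknuvud.
Rule 4 (final devoicing): /d/ is a voiced obstruent in word-final position, so it devoices to [t]. /hojoxuknuvud/ → hojoxuknuvut.

hojoxuknuvut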